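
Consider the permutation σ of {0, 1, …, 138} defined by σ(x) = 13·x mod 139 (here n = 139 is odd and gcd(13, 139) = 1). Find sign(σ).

Trace 121: π^k(121) = [121, 44, 16, 69, 63, 124, 83] for k=0..6.
π_13 has 3 disjoint cycles with lengths [69, 69, 1] on {0,…,138}.
139 − 3 = 136 transpositions; sign(π) = (−1)^136 = +1.
Via Zolotarev, sign(π_{13}) = (13|139) = +1.

+1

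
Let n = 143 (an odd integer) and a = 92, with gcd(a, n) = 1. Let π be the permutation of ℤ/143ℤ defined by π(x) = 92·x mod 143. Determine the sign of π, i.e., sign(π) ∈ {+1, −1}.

+1

Trace 1: π^k(1) = [1, 92, 27, 53, 14] for k=0..4.
The orbit structure of x ↦ 92x mod 143: 39 orbits of sizes [5, 5, 5, 5, 5, 5, 5, 5, 5, 5, 5, 5, 5, 5, 5, 5, 5, 5, 5, 5, 5, 5, 5, 5, 5, 5, 1, 1, 1, 1, 1, 1, 1, 1, 1, 1, 1, 1, 1].
39 cycles on 143: each ℓ→(−1)^(ℓ−1), product (−1)^104 = +1.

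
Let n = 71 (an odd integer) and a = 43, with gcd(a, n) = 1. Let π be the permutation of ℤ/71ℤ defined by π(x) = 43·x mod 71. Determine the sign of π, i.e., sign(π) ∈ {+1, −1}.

Start at x=50: 50 → 20 → 8 → 60 → 24 → 38 → 1 → … (one orbit).
Decompose π into cycles: lengths [35, 35, 1] (3 cycles, including the fixed point 0).
Σ(ℓ_i−1) = 71−3 = 68; sign = (−1)^68 = +1.
The Jacobi symbol (43|71) = +1 (Zolotarev) agrees.

+1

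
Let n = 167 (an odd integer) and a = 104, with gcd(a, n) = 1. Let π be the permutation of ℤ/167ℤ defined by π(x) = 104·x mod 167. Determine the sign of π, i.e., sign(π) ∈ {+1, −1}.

Start at x=42: 42 → 26 → 32 → 155 → 88 → 134 → 75 → … (one orbit).
π_104 has 2 disjoint cycles with lengths [166, 1] on {0,…,166}.
2 cycles on 167: each ℓ→(−1)^(ℓ−1), product (−1)^165 = -1.
Check: (104/167) = -1 by Zolotarev.

-1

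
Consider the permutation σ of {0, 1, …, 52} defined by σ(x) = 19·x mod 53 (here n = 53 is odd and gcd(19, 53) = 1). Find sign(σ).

Trace 5: π^k(5) = [5, 42, 3, 4, 23, 13, 35] for k=0..6.
The orbit structure of x ↦ 19x mod 53: 2 orbits of sizes [52, 1].
sign(π) = (−1)^{n − #cycles} = (−1)^{53−2} = (−1)^51 = -1.
Zolotarev: (19|53) = -1, matching the cycle-count sign.

-1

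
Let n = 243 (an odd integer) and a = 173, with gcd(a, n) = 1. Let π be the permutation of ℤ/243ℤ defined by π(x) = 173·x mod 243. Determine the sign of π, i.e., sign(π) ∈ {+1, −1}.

-1

Trace 212: π^k(212) = [212, 226, 218, 49, 215, 16, 95] for k=0..6.
π_173 has 6 disjoint cycles with lengths [162, 54, 18, 6, 2, 1] on {0,…,242}.
n − c = 243 − 6 = 237; sign = (−1)^237 = -1.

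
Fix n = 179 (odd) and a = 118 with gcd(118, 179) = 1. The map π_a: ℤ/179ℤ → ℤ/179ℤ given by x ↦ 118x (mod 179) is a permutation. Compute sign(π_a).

Orbit of 166 under x↦118x: [166, 77, 136, 117, 23, 29, 21]… (length divides ord_179(118)).
Cycle lengths of π_118 on ℤ/179ℤ: [178, 1]; 2 cycles in total.
2 cycles on 179: each ℓ→(−1)^(ℓ−1), product (−1)^177 = -1.

-1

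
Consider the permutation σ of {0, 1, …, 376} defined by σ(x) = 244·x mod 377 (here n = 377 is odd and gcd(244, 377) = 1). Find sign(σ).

-1

Start at x=144: 144 → 75 → 204 → 12 → 289 → 17 → 1 → … (one orbit).
Decompose π into cycles: lengths [12, 12, 12, 12, 12, 12, 12, 12, 12, 12, 12, 12, 12, 12, 12, 12, 12, 12, 12, 12, 12, 12, 12, 12, 12, 12, 12, 12, 6, 6, 4, 4, 4, 4, 4, 4, 4, 1] (38 cycles, including the fixed point 0).
With 38 cycles on 377 points, sign = (−1)^{377−38} = -1.
Zolotarev: (244|377) = -1, matching the cycle-count sign.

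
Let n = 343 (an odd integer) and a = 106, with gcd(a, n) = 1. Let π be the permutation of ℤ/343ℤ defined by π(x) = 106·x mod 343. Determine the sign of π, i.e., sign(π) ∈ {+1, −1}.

+1

Orbit of 15 under x↦106x: [15, 218, 127, 85, 92, 148, 253]… (length divides ord_343(106)).
Cycle lengths of π_106 on ℤ/343ℤ: [49, 49, 49, 49, 49, 49, 7, 7, 7, 7, 7, 7, 1, 1, 1, 1, 1, 1, 1]; 19 cycles in total.
sign(π) = (−1)^{n − #cycles} = (−1)^{343−19} = (−1)^324 = +1.
Check: (106/343) = +1 by Zolotarev.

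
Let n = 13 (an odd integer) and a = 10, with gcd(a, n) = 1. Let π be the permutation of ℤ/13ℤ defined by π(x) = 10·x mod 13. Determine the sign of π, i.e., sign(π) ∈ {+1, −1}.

+1

Trace 9: π^k(9) = [9, 12, 3, 4, 1, 10] for k=0..5.
3 cycles of lengths [6, 6, 1].
sign(π) = (−1)^{n − #cycles} = (−1)^{13−3} = (−1)^10 = +1.
Via Zolotarev, sign(π_{10}) = (10|13) = +1.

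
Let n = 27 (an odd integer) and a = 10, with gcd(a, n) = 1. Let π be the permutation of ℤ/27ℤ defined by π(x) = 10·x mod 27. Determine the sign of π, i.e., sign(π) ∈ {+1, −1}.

Trace 10: π^k(10) = [10, 19, 1] for k=0..2.
Decompose π into cycles: lengths [3, 3, 3, 3, 3, 3, 1, 1, 1, 1, 1, 1, 1, 1, 1] (15 cycles, including the fixed point 0).
With 15 cycles on 27 points, sign = (−1)^{27−15} = +1.

+1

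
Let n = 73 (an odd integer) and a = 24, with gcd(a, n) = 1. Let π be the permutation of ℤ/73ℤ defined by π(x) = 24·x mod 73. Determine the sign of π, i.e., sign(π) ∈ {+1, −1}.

+1

Start at x=9: 9 → 70 → 1 → 24 → 65 → 27 → 64 → … (one orbit).
7 cycles of lengths [12, 12, 12, 12, 12, 12, 1].
Σ(ℓ_i−1) = 73−7 = 66; sign = (−1)^66 = +1.
The Jacobi symbol (24|73) = +1 (Zolotarev) agrees.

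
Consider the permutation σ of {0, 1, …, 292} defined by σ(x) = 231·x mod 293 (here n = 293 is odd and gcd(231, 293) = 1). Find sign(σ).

-1

Start at x=280: 280 → 220 → 131 → 82 → 190 → 233 → 204 → … (one orbit).
π_231 has 2 disjoint cycles with lengths [292, 1] on {0,…,292}.
2 cycles on 293: each ℓ→(−1)^(ℓ−1), product (−1)^291 = -1.
Via Zolotarev, sign(π_{231}) = (231|293) = -1.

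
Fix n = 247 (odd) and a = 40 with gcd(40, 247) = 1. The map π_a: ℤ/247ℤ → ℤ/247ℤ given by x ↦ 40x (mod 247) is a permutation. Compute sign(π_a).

Trace 235: π^k(235) = [235, 14, 66, 170, 131, 53, 144] for k=0..6.
The orbit structure of x ↦ 40x mod 247: 26 orbits of sizes [18, 18, 18, 18, 18, 18, 18, 18, 18, 18, 18, 18, 18, 1, 1, 1, 1, 1, 1, 1, 1, 1, 1, 1, 1, 1].
With 26 cycles on 247 points, sign = (−1)^{247−26} = -1.

-1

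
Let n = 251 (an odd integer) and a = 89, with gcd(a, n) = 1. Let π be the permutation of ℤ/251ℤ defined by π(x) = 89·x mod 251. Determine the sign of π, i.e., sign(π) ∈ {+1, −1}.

Start at x=205: 205 → 173 → 86 → 124 → 243 → 41 → 135 → … (one orbit).
π_89 has 3 disjoint cycles with lengths [125, 125, 1] on {0,…,250}.
3 cycles on 251: each ℓ→(−1)^(ℓ−1), product (−1)^248 = +1.

+1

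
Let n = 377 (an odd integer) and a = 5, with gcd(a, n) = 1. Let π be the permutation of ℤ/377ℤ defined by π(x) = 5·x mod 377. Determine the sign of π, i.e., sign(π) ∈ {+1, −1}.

-1

Start at x=170: 170 → 96 → 103 → 138 → 313 → 57 → 285 → … (one orbit).
π_5 has 18 disjoint cycles with lengths [28, 28, 28, 28, 28, 28, 28, 28, 28, 28, 28, 28, 14, 14, 4, 4, 4, 1] on {0,…,376}.
With 18 cycles on 377 points, sign = (−1)^{377−18} = -1.
Check: (5/377) = -1 by Zolotarev.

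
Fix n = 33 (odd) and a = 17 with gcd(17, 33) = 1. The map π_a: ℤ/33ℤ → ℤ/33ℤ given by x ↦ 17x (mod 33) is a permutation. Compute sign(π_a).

Start at x=29: 29 → 31 → 32 → 16 → 8 → 4 → 2 → … (one orbit).
5 cycles of lengths [10, 10, 10, 2, 1].
33 − 5 = 28 transpositions; sign(π) = (−1)^28 = +1.
(17|33)_J = +1 (Zolotarev's lemma cross-check).

+1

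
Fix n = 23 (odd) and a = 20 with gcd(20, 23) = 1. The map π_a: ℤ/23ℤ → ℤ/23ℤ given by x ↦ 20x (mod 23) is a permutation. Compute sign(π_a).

-1

Trace 19: π^k(19) = [19, 12, 10, 16, 21, 6, 5] for k=0..6.
Decompose π into cycles: lengths [22, 1] (2 cycles, including the fixed point 0).
2 cycles on 23: each ℓ→(−1)^(ℓ−1), product (−1)^21 = -1.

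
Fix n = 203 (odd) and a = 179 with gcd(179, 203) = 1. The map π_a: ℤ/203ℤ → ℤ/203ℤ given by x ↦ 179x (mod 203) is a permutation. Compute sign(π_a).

+1

Start at x=123: 123 → 93 → 1 → 179 → 170 → 183 → 74 → … (one orbit).
π_179 has 9 disjoint cycles with lengths [42, 42, 42, 42, 14, 14, 3, 3, 1] on {0,…,202}.
n − c = 203 − 9 = 194; sign = (−1)^194 = +1.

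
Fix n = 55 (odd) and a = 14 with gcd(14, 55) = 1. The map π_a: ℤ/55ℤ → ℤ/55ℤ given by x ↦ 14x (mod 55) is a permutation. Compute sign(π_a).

Orbit of 9 under x↦14x: [9, 16, 4, 1, 14, 31, 49]… (length divides ord_55(14)).
Decompose π into cycles: lengths [10, 10, 10, 10, 5, 5, 2, 2, 1] (9 cycles, including the fixed point 0).
Σ(ℓ_i−1) = 55−9 = 46; sign = (−1)^46 = +1.
(14|55)_J = +1 (Zolotarev's lemma cross-check).

+1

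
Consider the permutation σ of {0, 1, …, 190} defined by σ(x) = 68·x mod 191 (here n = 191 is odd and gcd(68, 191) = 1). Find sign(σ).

Start at x=13: 13 → 120 → 138 → 25 → 172 → 45 → 4 → … (one orbit).
Cycle lengths of π_68 on ℤ/191ℤ: [95, 95, 1]; 3 cycles in total.
sign(π) = (−1)^{n − #cycles} = (−1)^{191−3} = (−1)^188 = +1.
(68|191)_J = +1 (Zolotarev's lemma cross-check).

+1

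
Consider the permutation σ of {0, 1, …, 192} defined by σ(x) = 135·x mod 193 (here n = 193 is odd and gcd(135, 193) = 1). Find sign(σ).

Start at x=105: 105 → 86 → 30 → 190 → 174 → 137 → 160 → … (one orbit).
Cycle type of π: 192 + 1; total 2 cycles.
193 − 2 = 191 transpositions; sign(π) = (−1)^191 = -1.
Zolotarev: (135|193) = -1, matching the cycle-count sign.

-1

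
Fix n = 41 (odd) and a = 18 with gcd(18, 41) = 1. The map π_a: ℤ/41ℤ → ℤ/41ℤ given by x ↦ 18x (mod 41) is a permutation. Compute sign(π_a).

+1

Start at x=1: 1 → 18 → 37 → 10 → 16 → 1 (one orbit).
π_18 has 9 disjoint cycles with lengths [5, 5, 5, 5, 5, 5, 5, 5, 1] on {0,…,40}.
41 − 9 = 32 transpositions; sign(π) = (−1)^32 = +1.
Check: (18/41) = +1 by Zolotarev.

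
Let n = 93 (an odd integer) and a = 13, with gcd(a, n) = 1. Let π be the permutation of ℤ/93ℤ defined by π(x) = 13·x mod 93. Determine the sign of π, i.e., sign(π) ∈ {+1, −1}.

-1

Trace 67: π^k(67) = [67, 34, 70, 73, 19, 61, 49] for k=0..6.
π_13 has 6 disjoint cycles with lengths [30, 30, 30, 1, 1, 1] on {0,…,92}.
n − c = 93 − 6 = 87; sign = (−1)^87 = -1.
The Jacobi symbol (13|93) = -1 (Zolotarev) agrees.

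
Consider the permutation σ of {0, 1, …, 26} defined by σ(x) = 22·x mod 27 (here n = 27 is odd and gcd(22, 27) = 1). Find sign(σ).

Trace 25: π^k(25) = [25, 10, 4, 7, 19, 13, 16] for k=0..6.
The orbit structure of x ↦ 22x mod 27: 7 orbits of sizes [9, 9, 3, 3, 1, 1, 1].
7 cycles on 27: each ℓ→(−1)^(ℓ−1), product (−1)^20 = +1.

+1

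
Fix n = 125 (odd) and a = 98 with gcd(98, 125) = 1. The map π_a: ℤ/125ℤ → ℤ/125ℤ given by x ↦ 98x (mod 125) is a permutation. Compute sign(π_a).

-1

Orbit of 63 under x↦98x: [63, 49, 52, 96, 33, 109, 57]… (length divides ord_125(98)).
Decompose π into cycles: lengths [100, 20, 4, 1] (4 cycles, including the fixed point 0).
sign(π) = (−1)^{n − #cycles} = (−1)^{125−4} = (−1)^121 = -1.
Zolotarev: (98|125) = -1, matching the cycle-count sign.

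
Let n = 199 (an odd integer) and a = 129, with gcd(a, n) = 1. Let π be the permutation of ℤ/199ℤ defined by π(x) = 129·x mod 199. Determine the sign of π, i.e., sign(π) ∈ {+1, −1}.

Trace 177: π^k(177) = [177, 147, 58, 119, 28, 30, 89] for k=0..6.
Cycle type of π: 198 + 1; total 2 cycles.
2 cycles on 199: each ℓ→(−1)^(ℓ−1), product (−1)^197 = -1.

-1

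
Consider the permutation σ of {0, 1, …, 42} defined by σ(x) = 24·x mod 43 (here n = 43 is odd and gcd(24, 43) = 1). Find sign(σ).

Orbit of 35 under x↦24x: [35, 23, 36, 4, 10, 25, 41]… (length divides ord_43(24)).
π_24 has 3 disjoint cycles with lengths [21, 21, 1] on {0,…,42}.
sign(π) = (−1)^{n − #cycles} = (−1)^{43−3} = (−1)^40 = +1.
The Jacobi symbol (24|43) = +1 (Zolotarev) agrees.

+1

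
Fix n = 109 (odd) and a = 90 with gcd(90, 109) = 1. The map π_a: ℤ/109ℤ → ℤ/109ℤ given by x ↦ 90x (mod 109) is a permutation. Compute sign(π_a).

Start at x=71: 71 → 68 → 16 → 23 → 108 → 19 → 75 → … (one orbit).
Cycle lengths of π_90 on ℤ/109ℤ: [36, 36, 36, 1]; 4 cycles in total.
Σ(ℓ_i−1) = 109−4 = 105; sign = (−1)^105 = -1.

-1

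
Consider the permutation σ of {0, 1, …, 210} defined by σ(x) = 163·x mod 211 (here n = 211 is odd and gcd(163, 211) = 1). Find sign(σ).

Start at x=13: 13 → 9 → 201 → 58 → 170 → 69 → 64 → … (one orbit).
π_163 has 3 disjoint cycles with lengths [105, 105, 1] on {0,…,210}.
With 3 cycles on 211 points, sign = (−1)^{211−3} = +1.

+1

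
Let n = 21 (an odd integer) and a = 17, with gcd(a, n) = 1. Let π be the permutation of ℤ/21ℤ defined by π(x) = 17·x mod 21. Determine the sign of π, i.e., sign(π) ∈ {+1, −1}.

+1

Trace 16: π^k(16) = [16, 20, 4, 5, 1, 17] for k=0..5.
π_17 has 5 disjoint cycles with lengths [6, 6, 6, 2, 1] on {0,…,20}.
With 5 cycles on 21 points, sign = (−1)^{21−5} = +1.
Zolotarev: (17|21) = +1, matching the cycle-count sign.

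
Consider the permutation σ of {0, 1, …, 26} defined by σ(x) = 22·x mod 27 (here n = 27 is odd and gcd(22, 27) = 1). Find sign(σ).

+1

Orbit of 1 under x↦22x: [1, 22, 25, 10, 4, 7, 19]… (length divides ord_27(22)).
Cycle lengths of π_22 on ℤ/27ℤ: [9, 9, 3, 3, 1, 1, 1]; 7 cycles in total.
With 7 cycles on 27 points, sign = (−1)^{27−7} = +1.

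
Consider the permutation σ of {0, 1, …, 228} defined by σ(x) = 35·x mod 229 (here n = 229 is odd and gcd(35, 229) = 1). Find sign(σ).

-1

Orbit of 216 under x↦35x: [216, 3, 105, 11, 156, 193, 114]… (length divides ord_229(35)).
Cycle type of π: 228 + 1; total 2 cycles.
229 − 2 = 227 transpositions; sign(π) = (−1)^227 = -1.
Zolotarev: (35|229) = -1, matching the cycle-count sign.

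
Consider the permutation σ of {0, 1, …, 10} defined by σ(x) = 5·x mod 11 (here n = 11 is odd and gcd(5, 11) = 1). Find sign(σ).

+1

Start at x=3: 3 → 4 → 9 → 1 → 5 → 3 (one orbit).
Cycle type of π: 5×2 + 1; total 3 cycles.
11 − 3 = 8 transpositions; sign(π) = (−1)^8 = +1.
Via Zolotarev, sign(π_{5}) = (5|11) = +1.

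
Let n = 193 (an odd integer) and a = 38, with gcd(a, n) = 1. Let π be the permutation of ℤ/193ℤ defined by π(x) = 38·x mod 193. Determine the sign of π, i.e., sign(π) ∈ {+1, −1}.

-1

Start at x=165: 165 → 94 → 98 → 57 → 43 → 90 → 139 → … (one orbit).
Cycle lengths of π_38 on ℤ/193ℤ: [192, 1]; 2 cycles in total.
Σ(ℓ_i−1) = 193−2 = 191; sign = (−1)^191 = -1.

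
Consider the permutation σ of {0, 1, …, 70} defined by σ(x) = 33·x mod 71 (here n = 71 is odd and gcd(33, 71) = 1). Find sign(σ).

Trace 54: π^k(54) = [54, 7, 18, 26, 6, 56, 2] for k=0..6.
The orbit structure of x ↦ 33x mod 71: 2 orbits of sizes [70, 1].
Σ(ℓ_i−1) = 71−2 = 69; sign = (−1)^69 = -1.
Via Zolotarev, sign(π_{33}) = (33|71) = -1.

-1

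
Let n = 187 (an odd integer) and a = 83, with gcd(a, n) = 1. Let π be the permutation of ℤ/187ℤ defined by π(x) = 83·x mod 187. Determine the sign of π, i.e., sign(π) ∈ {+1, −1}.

-1

Trace 127: π^k(127) = [127, 69, 117, 174, 43, 16, 19] for k=0..6.
8 cycles of lengths [40, 40, 40, 40, 10, 8, 8, 1].
sign(π) = (−1)^{n − #cycles} = (−1)^{187−8} = (−1)^179 = -1.
(83|187)_J = -1 (Zolotarev's lemma cross-check).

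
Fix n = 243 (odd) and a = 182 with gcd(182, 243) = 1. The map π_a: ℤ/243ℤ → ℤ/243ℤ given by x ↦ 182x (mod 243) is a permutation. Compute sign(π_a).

-1

Trace 227: π^k(227) = [227, 4, 242, 61, 167, 19, 56] for k=0..6.
6 cycles of lengths [162, 54, 18, 6, 2, 1].
sign(π) = (−1)^{n − #cycles} = (−1)^{243−6} = (−1)^237 = -1.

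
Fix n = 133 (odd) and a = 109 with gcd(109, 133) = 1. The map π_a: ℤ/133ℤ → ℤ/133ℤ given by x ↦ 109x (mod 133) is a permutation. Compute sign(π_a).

Orbit of 72 under x↦109x: [72, 1, 109, 44, 8, 74, 86]… (length divides ord_133(109)).
10 cycles of lengths [18, 18, 18, 18, 18, 18, 18, 3, 3, 1].
10 cycles on 133: each ℓ→(−1)^(ℓ−1), product (−1)^123 = -1.
The Jacobi symbol (109|133) = -1 (Zolotarev) agrees.

-1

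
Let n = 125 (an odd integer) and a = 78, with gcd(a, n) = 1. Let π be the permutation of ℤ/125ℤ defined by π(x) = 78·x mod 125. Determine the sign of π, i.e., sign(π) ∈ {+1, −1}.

-1

Start at x=6: 6 → 93 → 4 → 62 → 86 → 83 → 99 → … (one orbit).
π_78 has 4 disjoint cycles with lengths [100, 20, 4, 1] on {0,…,124}.
Σ(ℓ_i−1) = 125−4 = 121; sign = (−1)^121 = -1.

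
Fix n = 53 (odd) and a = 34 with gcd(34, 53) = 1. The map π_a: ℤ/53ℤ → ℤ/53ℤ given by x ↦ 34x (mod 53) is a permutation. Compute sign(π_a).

Start at x=23: 23 → 40 → 35 → 24 → 21 → 25 → 2 → … (one orbit).
2 cycles of lengths [52, 1].
Σ(ℓ_i−1) = 53−2 = 51; sign = (−1)^51 = -1.

-1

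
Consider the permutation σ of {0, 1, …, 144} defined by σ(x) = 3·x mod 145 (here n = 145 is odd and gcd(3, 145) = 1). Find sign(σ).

Orbit of 133 under x↦3x: [133, 109, 37, 111, 43, 129, 97]… (length divides ord_145(3)).
The orbit structure of x ↦ 3x mod 145: 7 orbits of sizes [28, 28, 28, 28, 28, 4, 1].
Σ(ℓ_i−1) = 145−7 = 138; sign = (−1)^138 = +1.
Zolotarev: (3|145) = +1, matching the cycle-count sign.

+1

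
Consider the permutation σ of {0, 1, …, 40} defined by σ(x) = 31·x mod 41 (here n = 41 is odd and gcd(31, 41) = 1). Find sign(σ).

+1

Start at x=40: 40 → 10 → 23 → 16 → 4 → 1 → 31 → … (one orbit).
π_31 has 5 disjoint cycles with lengths [10, 10, 10, 10, 1] on {0,…,40}.
41 − 5 = 36 transpositions; sign(π) = (−1)^36 = +1.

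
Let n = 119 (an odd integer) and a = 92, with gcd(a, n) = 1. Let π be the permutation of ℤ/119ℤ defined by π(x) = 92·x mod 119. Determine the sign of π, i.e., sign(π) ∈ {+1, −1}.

-1

Start at x=78: 78 → 36 → 99 → 64 → 57 → 8 → 22 → … (one orbit).
The orbit structure of x ↦ 92x mod 119: 14 orbits of sizes [16, 16, 16, 16, 16, 16, 16, 1, 1, 1, 1, 1, 1, 1].
Σ(ℓ_i−1) = 119−14 = 105; sign = (−1)^105 = -1.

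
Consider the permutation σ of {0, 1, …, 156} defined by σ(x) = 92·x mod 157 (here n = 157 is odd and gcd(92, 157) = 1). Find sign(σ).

-1

Orbit of 101 under x↦92x: [101, 29, 156, 65, 14, 32, 118]… (length divides ord_157(92)).
Cycle type of π: 52×3 + 1; total 4 cycles.
n − c = 157 − 4 = 153; sign = (−1)^153 = -1.
(92|157)_J = -1 (Zolotarev's lemma cross-check).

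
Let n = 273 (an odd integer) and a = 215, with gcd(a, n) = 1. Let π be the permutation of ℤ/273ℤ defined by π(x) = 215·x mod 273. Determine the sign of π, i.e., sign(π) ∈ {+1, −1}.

-1

Start at x=121: 121 → 80 → 1 → 215 → 88 → 83 → 100 → … (one orbit).
The orbit structure of x ↦ 215x mod 273: 26 orbits of sizes [12, 12, 12, 12, 12, 12, 12, 12, 12, 12, 12, 12, 12, 12, 12, 12, 12, 12, 12, 12, 12, 6, 6, 6, 2, 1].
sign(π) = (−1)^{n − #cycles} = (−1)^{273−26} = (−1)^247 = -1.
Check: (215/273) = -1 by Zolotarev.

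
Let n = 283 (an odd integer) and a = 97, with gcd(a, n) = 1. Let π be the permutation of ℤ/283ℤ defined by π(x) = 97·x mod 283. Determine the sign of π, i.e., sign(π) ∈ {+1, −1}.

Start at x=130: 130 → 158 → 44 → 23 → 250 → 195 → 237 → … (one orbit).
Decompose π into cycles: lengths [141, 141, 1] (3 cycles, including the fixed point 0).
Σ(ℓ_i−1) = 283−3 = 280; sign = (−1)^280 = +1.
Via Zolotarev, sign(π_{97}) = (97|283) = +1.

+1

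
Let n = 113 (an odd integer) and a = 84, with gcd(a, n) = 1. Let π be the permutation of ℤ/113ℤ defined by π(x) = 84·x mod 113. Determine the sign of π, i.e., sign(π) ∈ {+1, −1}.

-1

Trace 108: π^k(108) = [108, 32, 89, 18, 43, 109, 3] for k=0..6.
The orbit structure of x ↦ 84x mod 113: 2 orbits of sizes [112, 1].
113 − 2 = 111 transpositions; sign(π) = (−1)^111 = -1.
Via Zolotarev, sign(π_{84}) = (84|113) = -1.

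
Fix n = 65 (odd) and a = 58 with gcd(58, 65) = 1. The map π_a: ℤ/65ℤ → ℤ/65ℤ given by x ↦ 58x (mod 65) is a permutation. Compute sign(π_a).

Start at x=1: 1 → 58 → 49 → 47 → 61 → 28 → 64 → … (one orbit).
Cycle type of π: 12×5 + 4 + 1; total 7 cycles.
Σ(ℓ_i−1) = 65−7 = 58; sign = (−1)^58 = +1.
The Jacobi symbol (58|65) = +1 (Zolotarev) agrees.

+1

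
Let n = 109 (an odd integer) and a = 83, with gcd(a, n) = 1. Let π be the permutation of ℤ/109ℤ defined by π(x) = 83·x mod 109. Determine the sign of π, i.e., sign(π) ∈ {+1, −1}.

Trace 15: π^k(15) = [15, 46, 3, 31, 66, 28, 35] for k=0..6.
3 cycles of lengths [54, 54, 1].
Σ(ℓ_i−1) = 109−3 = 106; sign = (−1)^106 = +1.

+1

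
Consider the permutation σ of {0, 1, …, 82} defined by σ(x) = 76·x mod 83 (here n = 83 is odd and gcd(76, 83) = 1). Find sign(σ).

Trace 17: π^k(17) = [17, 47, 3, 62, 64, 50, 65] for k=0..6.
2 cycles of lengths [82, 1].
2 cycles on 83: each ℓ→(−1)^(ℓ−1), product (−1)^81 = -1.

-1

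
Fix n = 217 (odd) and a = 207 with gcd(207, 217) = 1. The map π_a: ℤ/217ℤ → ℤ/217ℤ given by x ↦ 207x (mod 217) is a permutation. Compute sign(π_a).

-1

Start at x=53: 53 → 121 → 92 → 165 → 86 → 8 → 137 → … (one orbit).
Cycle type of π: 30×7 + 3×2 + 1; total 10 cycles.
10 cycles on 217: each ℓ→(−1)^(ℓ−1), product (−1)^207 = -1.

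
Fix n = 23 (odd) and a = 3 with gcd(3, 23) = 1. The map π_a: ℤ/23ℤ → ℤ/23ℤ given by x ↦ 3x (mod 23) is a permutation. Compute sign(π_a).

+1

Orbit of 16 under x↦3x: [16, 2, 6, 18, 8, 1, 3]… (length divides ord_23(3)).
Cycle lengths of π_3 on ℤ/23ℤ: [11, 11, 1]; 3 cycles in total.
Σ(ℓ_i−1) = 23−3 = 20; sign = (−1)^20 = +1.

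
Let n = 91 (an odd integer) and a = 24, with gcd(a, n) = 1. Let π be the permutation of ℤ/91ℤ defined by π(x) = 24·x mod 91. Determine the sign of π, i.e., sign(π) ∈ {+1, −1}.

Orbit of 24 under x↦24x: [24, 30, 83, 81, 33, 64, 80]… (length divides ord_91(24)).
9 cycles of lengths [12, 12, 12, 12, 12, 12, 12, 6, 1].
With 9 cycles on 91 points, sign = (−1)^{91−9} = +1.

+1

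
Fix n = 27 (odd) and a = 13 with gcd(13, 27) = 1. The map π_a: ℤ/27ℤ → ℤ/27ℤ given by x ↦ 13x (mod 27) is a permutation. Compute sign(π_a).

+1

Orbit of 4 under x↦13x: [4, 25, 1, 13, 7, 10, 22]… (length divides ord_27(13)).
Cycle type of π: 9×2 + 3×2 + 1×3; total 7 cycles.
sign(π) = (−1)^{n − #cycles} = (−1)^{27−7} = (−1)^20 = +1.
Check: (13/27) = +1 by Zolotarev.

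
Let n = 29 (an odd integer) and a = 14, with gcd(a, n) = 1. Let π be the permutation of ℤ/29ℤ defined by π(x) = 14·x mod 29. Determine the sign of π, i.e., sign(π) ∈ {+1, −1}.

-1

Trace 16: π^k(16) = [16, 21, 4, 27, 1, 14, 22] for k=0..6.
π_14 has 2 disjoint cycles with lengths [28, 1] on {0,…,28}.
2 cycles on 29: each ℓ→(−1)^(ℓ−1), product (−1)^27 = -1.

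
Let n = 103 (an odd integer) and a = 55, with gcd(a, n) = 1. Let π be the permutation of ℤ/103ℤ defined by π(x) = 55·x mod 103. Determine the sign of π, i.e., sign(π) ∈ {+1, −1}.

+1

Trace 14: π^k(14) = [14, 49, 17, 8, 28, 98, 34] for k=0..6.
Cycle type of π: 51×2 + 1; total 3 cycles.
With 3 cycles on 103 points, sign = (−1)^{103−3} = +1.
(55|103)_J = +1 (Zolotarev's lemma cross-check).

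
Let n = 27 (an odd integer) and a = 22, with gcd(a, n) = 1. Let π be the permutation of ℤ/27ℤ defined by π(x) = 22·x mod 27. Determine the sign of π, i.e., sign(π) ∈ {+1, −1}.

Orbit of 1 under x↦22x: [1, 22, 25, 10, 4, 7, 19]… (length divides ord_27(22)).
π_22 has 7 disjoint cycles with lengths [9, 9, 3, 3, 1, 1, 1] on {0,…,26}.
n − c = 27 − 7 = 20; sign = (−1)^20 = +1.
The Jacobi symbol (22|27) = +1 (Zolotarev) agrees.

+1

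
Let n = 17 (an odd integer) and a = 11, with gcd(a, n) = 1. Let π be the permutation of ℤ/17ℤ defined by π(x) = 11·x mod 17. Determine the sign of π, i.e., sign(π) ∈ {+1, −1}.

Start at x=15: 15 → 12 → 13 → 7 → 9 → 14 → 1 → … (one orbit).
2 cycles of lengths [16, 1].
n − c = 17 − 2 = 15; sign = (−1)^15 = -1.

-1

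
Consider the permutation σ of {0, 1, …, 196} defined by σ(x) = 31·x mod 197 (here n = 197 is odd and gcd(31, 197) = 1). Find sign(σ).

-1

Orbit of 43 under x↦31x: [43, 151, 150, 119, 143, 99, 114]… (length divides ord_197(31)).
2 cycles of lengths [196, 1].
n − c = 197 − 2 = 195; sign = (−1)^195 = -1.
(31|197)_J = -1 (Zolotarev's lemma cross-check).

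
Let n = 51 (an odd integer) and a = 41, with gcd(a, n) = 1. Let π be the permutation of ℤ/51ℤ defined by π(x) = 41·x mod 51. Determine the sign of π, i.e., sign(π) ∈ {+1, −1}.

Trace 13: π^k(13) = [13, 23, 25, 5, 1, 41, 49] for k=0..6.
The orbit structure of x ↦ 41x mod 51: 5 orbits of sizes [16, 16, 16, 2, 1].
5 cycles on 51: each ℓ→(−1)^(ℓ−1), product (−1)^46 = +1.
Via Zolotarev, sign(π_{41}) = (41|51) = +1.

+1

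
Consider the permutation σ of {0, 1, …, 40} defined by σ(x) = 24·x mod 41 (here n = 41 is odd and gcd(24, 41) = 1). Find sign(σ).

Orbit of 9 under x↦24x: [9, 11, 18, 22, 36, 3, 31]… (length divides ord_41(24)).
2 cycles of lengths [40, 1].
41 − 2 = 39 transpositions; sign(π) = (−1)^39 = -1.

-1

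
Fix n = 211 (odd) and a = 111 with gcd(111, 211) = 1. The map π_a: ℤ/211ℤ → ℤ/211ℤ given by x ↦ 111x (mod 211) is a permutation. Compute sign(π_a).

Start at x=197: 197 → 134 → 104 → 150 → 192 → 1 → 111 → … (one orbit).
8 cycles of lengths [30, 30, 30, 30, 30, 30, 30, 1].
With 8 cycles on 211 points, sign = (−1)^{211−8} = -1.

-1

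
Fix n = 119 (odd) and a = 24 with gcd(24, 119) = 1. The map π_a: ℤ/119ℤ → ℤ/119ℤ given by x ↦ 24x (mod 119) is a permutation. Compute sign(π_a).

+1

Trace 12: π^k(12) = [12, 50, 10, 2, 48, 81, 40] for k=0..6.
Decompose π into cycles: lengths [48, 48, 16, 6, 1] (5 cycles, including the fixed point 0).
Σ(ℓ_i−1) = 119−5 = 114; sign = (−1)^114 = +1.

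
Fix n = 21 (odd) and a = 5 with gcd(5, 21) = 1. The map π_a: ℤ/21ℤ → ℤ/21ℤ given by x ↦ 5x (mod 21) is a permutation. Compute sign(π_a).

+1

Orbit of 20 under x↦5x: [20, 16, 17, 1, 5, 4]… (length divides ord_21(5)).
5 cycles of lengths [6, 6, 6, 2, 1].
21 − 5 = 16 transpositions; sign(π) = (−1)^16 = +1.
(5|21)_J = +1 (Zolotarev's lemma cross-check).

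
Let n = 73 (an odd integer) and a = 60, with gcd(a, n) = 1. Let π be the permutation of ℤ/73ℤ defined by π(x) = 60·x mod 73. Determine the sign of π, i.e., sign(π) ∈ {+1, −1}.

-1

Trace 47: π^k(47) = [47, 46, 59, 36, 43, 25, 40] for k=0..6.
2 cycles of lengths [72, 1].
sign(π) = (−1)^{n − #cycles} = (−1)^{73−2} = (−1)^71 = -1.
Zolotarev: (60|73) = -1, matching the cycle-count sign.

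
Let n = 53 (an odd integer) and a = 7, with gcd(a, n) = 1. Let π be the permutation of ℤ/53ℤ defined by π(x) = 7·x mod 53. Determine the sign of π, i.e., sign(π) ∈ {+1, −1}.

+1

Orbit of 52 under x↦7x: [52, 46, 4, 28, 37, 47, 11]… (length divides ord_53(7)).
π_7 has 3 disjoint cycles with lengths [26, 26, 1] on {0,…,52}.
With 3 cycles on 53 points, sign = (−1)^{53−3} = +1.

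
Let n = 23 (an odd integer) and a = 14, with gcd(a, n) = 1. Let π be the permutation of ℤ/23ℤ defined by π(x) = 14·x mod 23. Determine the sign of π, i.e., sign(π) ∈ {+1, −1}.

-1

Orbit of 1 under x↦14x: [1, 14, 12, 7, 6, 15, 3]… (length divides ord_23(14)).
The orbit structure of x ↦ 14x mod 23: 2 orbits of sizes [22, 1].
n − c = 23 − 2 = 21; sign = (−1)^21 = -1.
The Jacobi symbol (14|23) = -1 (Zolotarev) agrees.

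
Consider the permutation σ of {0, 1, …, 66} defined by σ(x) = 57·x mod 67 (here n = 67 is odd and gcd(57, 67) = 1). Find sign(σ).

-1

Trace 20: π^k(20) = [20, 1, 57, 33, 5, 17, 31] for k=0..6.
2 cycles of lengths [66, 1].
With 2 cycles on 67 points, sign = (−1)^{67−2} = -1.
Via Zolotarev, sign(π_{57}) = (57|67) = -1.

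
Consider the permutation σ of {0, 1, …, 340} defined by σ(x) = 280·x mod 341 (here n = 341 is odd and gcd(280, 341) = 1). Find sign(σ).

Trace 311: π^k(311) = [311, 125, 218, 1, 280] for k=0..4.
Decompose π into cycles: lengths [5, 5, 5, 5, 5, 5, 5, 5, 5, 5, 5, 5, 5, 5, 5, 5, 5, 5, 5, 5, 5, 5, 5, 5, 5, 5, 5, 5, 5, 5, 5, 5, 5, 5, 5, 5, 5, 5, 5, 5, 5, 5, 5, 5, 5, 5, 5, 5, 5, 5, 5, 5, 5, 5, 5, 5, 5, 5, 5, 5, 5, 5, 1, 1, 1, 1, 1, 1, 1, 1, 1, 1, 1, 1, 1, 1, 1, 1, 1, 1, 1, 1, 1, 1, 1, 1, 1, 1, 1, 1, 1, 1, 1] (93 cycles, including the fixed point 0).
With 93 cycles on 341 points, sign = (−1)^{341−93} = +1.

+1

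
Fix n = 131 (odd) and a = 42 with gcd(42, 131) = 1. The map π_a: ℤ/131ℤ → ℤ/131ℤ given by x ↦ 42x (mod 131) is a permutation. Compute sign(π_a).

Trace 1: π^k(1) = [1, 42, 61, 73, 53, 130, 89] for k=0..6.
Decompose π into cycles: lengths [10, 10, 10, 10, 10, 10, 10, 10, 10, 10, 10, 10, 10, 1] (14 cycles, including the fixed point 0).
131 − 14 = 117 transpositions; sign(π) = (−1)^117 = -1.
(42|131)_J = -1 (Zolotarev's lemma cross-check).

-1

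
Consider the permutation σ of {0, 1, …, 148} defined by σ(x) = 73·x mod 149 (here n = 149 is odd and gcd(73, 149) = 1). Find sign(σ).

+1

Trace 28: π^k(28) = [28, 107, 63, 129, 30, 104, 142] for k=0..6.
The orbit structure of x ↦ 73x mod 149: 5 orbits of sizes [37, 37, 37, 37, 1].
149 − 5 = 144 transpositions; sign(π) = (−1)^144 = +1.
Zolotarev: (73|149) = +1, matching the cycle-count sign.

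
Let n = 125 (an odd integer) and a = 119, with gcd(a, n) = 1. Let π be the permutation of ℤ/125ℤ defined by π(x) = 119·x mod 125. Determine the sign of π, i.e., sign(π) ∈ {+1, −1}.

+1

Orbit of 9 under x↦119x: [9, 71, 74, 56, 39, 16, 29]… (length divides ord_125(119)).
Cycle lengths of π_119 on ℤ/125ℤ: [50, 50, 10, 10, 2, 2, 1]; 7 cycles in total.
7 cycles on 125: each ℓ→(−1)^(ℓ−1), product (−1)^118 = +1.
The Jacobi symbol (119|125) = +1 (Zolotarev) agrees.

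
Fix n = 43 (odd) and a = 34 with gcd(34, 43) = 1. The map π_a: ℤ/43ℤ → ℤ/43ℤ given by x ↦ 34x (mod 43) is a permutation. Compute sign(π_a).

-1

Trace 14: π^k(14) = [14, 3, 16, 28, 6, 32, 13] for k=0..6.
Decompose π into cycles: lengths [42, 1] (2 cycles, including the fixed point 0).
sign(π) = (−1)^{n − #cycles} = (−1)^{43−2} = (−1)^41 = -1.
Zolotarev: (34|43) = -1, matching the cycle-count sign.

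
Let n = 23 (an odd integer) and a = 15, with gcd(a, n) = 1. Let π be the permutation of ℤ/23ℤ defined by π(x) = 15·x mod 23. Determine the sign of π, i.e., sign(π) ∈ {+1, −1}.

Trace 18: π^k(18) = [18, 17, 2, 7, 13, 11, 4] for k=0..6.
Cycle type of π: 22 + 1; total 2 cycles.
With 2 cycles on 23 points, sign = (−1)^{23−2} = -1.

-1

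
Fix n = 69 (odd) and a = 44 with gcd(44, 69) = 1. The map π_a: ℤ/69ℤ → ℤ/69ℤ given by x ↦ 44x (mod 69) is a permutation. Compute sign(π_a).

+1

Orbit of 44 under x↦44x: [44, 4, 38, 16, 14, 64, 56]… (length divides ord_69(44)).
Decompose π into cycles: lengths [22, 22, 22, 2, 1] (5 cycles, including the fixed point 0).
n − c = 69 − 5 = 64; sign = (−1)^64 = +1.
(44|69)_J = +1 (Zolotarev's lemma cross-check).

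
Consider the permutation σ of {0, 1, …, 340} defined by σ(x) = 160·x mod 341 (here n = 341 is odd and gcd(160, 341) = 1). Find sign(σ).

Start at x=218: 218 → 98 → 335 → 63 → 191 → 211 → 1 → … (one orbit).
π_160 has 22 disjoint cycles with lengths [30, 30, 30, 30, 30, 30, 30, 30, 30, 30, 10, 3, 3, 3, 3, 3, 3, 3, 3, 3, 3, 1] on {0,…,340}.
sign(π) = (−1)^{n − #cycles} = (−1)^{341−22} = (−1)^319 = -1.
Via Zolotarev, sign(π_{160}) = (160|341) = -1.

-1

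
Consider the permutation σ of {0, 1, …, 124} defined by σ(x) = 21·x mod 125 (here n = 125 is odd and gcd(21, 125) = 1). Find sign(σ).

+1

Orbit of 116 under x↦21x: [116, 61, 31, 26, 46, 91, 36]… (length divides ord_125(21)).
Cycle type of π: 25×4 + 5×4 + 1×5; total 13 cycles.
125 − 13 = 112 transpositions; sign(π) = (−1)^112 = +1.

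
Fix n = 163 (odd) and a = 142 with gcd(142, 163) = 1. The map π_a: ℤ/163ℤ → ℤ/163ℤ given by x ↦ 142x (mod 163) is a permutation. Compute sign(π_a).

-1

Orbit of 133 under x↦142x: [133, 141, 136, 78, 155, 5, 58]… (length divides ord_163(142)).
Cycle type of π: 54×3 + 1; total 4 cycles.
sign(π) = (−1)^{n − #cycles} = (−1)^{163−4} = (−1)^159 = -1.
Zolotarev: (142|163) = -1, matching the cycle-count sign.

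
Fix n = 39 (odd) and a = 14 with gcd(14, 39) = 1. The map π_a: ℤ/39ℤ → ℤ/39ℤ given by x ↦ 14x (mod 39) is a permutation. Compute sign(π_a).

Trace 14: π^k(14) = [14, 1] for k=0..1.
26 cycles of lengths [2, 2, 2, 2, 2, 2, 2, 2, 2, 2, 2, 2, 2, 1, 1, 1, 1, 1, 1, 1, 1, 1, 1, 1, 1, 1].
With 26 cycles on 39 points, sign = (−1)^{39−26} = -1.

-1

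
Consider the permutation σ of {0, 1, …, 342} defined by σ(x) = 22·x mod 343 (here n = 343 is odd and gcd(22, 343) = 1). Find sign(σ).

Orbit of 337 under x↦22x: [337, 211, 183, 253, 78, 1, 22]… (length divides ord_343(22)).
π_22 has 19 disjoint cycles with lengths [49, 49, 49, 49, 49, 49, 7, 7, 7, 7, 7, 7, 1, 1, 1, 1, 1, 1, 1] on {0,…,342}.
Σ(ℓ_i−1) = 343−19 = 324; sign = (−1)^324 = +1.
Check: (22/343) = +1 by Zolotarev.

+1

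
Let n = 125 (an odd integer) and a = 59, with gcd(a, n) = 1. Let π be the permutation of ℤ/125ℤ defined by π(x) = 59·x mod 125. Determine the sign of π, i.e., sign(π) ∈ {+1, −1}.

Start at x=96: 96 → 39 → 51 → 9 → 31 → 79 → 36 → … (one orbit).
Cycle type of π: 50×2 + 10×2 + 2×2 + 1; total 7 cycles.
Σ(ℓ_i−1) = 125−7 = 118; sign = (−1)^118 = +1.

+1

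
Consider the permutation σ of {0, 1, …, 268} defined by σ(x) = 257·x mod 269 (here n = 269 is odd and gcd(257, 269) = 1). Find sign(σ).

Trace 186: π^k(186) = [186, 189, 153, 47, 243, 43, 22] for k=0..6.
The orbit structure of x ↦ 257x mod 269: 2 orbits of sizes [268, 1].
sign(π) = (−1)^{n − #cycles} = (−1)^{269−2} = (−1)^267 = -1.
Zolotarev: (257|269) = -1, matching the cycle-count sign.

-1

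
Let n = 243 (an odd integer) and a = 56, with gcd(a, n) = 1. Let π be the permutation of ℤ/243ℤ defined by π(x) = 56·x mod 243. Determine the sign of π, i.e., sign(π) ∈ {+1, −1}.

Orbit of 235 under x↦56x: [235, 38, 184, 98, 142, 176, 136]… (length divides ord_243(56)).
π_56 has 6 disjoint cycles with lengths [162, 54, 18, 6, 2, 1] on {0,…,242}.
Σ(ℓ_i−1) = 243−6 = 237; sign = (−1)^237 = -1.

-1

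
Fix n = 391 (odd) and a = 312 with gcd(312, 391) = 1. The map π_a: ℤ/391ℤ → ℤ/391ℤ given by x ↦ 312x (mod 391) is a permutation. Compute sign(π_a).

-1

Start at x=213: 213 → 377 → 324 → 210 → 223 → 369 → 174 → … (one orbit).
The orbit structure of x ↦ 312x mod 391: 6 orbits of sizes [176, 176, 16, 11, 11, 1].
n − c = 391 − 6 = 385; sign = (−1)^385 = -1.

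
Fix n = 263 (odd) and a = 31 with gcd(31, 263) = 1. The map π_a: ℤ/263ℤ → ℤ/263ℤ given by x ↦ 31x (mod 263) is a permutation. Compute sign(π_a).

Orbit of 69 under x↦31x: [69, 35, 33, 234, 153, 9, 16]… (length divides ord_263(31)).
Cycle type of π: 131×2 + 1; total 3 cycles.
sign(π) = (−1)^{n − #cycles} = (−1)^{263−3} = (−1)^260 = +1.

+1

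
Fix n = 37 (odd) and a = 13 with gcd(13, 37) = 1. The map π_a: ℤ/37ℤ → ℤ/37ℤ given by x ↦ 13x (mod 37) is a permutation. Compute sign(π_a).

-1

Trace 20: π^k(20) = [20, 1, 13, 21, 14, 34, 35] for k=0..6.
Cycle lengths of π_13 on ℤ/37ℤ: [36, 1]; 2 cycles in total.
sign(π) = (−1)^{n − #cycles} = (−1)^{37−2} = (−1)^35 = -1.
The Jacobi symbol (13|37) = -1 (Zolotarev) agrees.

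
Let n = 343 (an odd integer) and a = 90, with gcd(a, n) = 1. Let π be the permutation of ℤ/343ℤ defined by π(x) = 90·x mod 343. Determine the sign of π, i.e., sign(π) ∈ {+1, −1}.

Trace 71: π^k(71) = [71, 216, 232, 300, 246, 188, 113] for k=0..6.
Decompose π into cycles: lengths [98, 98, 98, 14, 14, 14, 2, 2, 2, 1] (10 cycles, including the fixed point 0).
343 − 10 = 333 transpositions; sign(π) = (−1)^333 = -1.
(90|343)_J = -1 (Zolotarev's lemma cross-check).

-1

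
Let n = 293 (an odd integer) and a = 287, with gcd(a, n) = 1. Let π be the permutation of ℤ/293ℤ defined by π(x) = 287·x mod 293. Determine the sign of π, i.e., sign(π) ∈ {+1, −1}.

+1

Orbit of 283 under x↦287x: [283, 60, 226, 109, 225, 115, 189]… (length divides ord_293(287)).
Cycle type of π: 73×4 + 1; total 5 cycles.
293 − 5 = 288 transpositions; sign(π) = (−1)^288 = +1.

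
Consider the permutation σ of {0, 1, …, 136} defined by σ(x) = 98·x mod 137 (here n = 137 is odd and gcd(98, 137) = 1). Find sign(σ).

Orbit of 115 under x↦98x: [115, 36, 103, 93, 72, 69, 49]… (length divides ord_137(98)).
Cycle type of π: 68×2 + 1; total 3 cycles.
137 − 3 = 134 transpositions; sign(π) = (−1)^134 = +1.
Zolotarev: (98|137) = +1, matching the cycle-count sign.

+1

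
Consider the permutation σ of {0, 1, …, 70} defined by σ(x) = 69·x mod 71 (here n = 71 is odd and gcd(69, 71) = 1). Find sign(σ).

Trace 9: π^k(9) = [9, 53, 36, 70, 2, 67, 8] for k=0..6.
Cycle lengths of π_69 on ℤ/71ℤ: [70, 1]; 2 cycles in total.
sign(π) = (−1)^{n − #cycles} = (−1)^{71−2} = (−1)^69 = -1.
Via Zolotarev, sign(π_{69}) = (69|71) = -1.

-1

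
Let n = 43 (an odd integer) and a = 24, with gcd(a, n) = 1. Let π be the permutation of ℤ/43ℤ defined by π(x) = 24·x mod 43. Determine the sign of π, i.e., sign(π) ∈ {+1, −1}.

+1

Trace 11: π^k(11) = [11, 6, 15, 16, 40, 14, 35] for k=0..6.
Cycle lengths of π_24 on ℤ/43ℤ: [21, 21, 1]; 3 cycles in total.
sign(π) = (−1)^{n − #cycles} = (−1)^{43−3} = (−1)^40 = +1.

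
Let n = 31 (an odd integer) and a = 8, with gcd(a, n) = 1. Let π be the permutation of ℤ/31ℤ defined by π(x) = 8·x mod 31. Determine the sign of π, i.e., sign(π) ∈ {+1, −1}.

Trace 16: π^k(16) = [16, 4, 1, 8, 2] for k=0..4.
Cycle lengths of π_8 on ℤ/31ℤ: [5, 5, 5, 5, 5, 5, 1]; 7 cycles in total.
7 cycles on 31: each ℓ→(−1)^(ℓ−1), product (−1)^24 = +1.
Zolotarev: (8|31) = +1, matching the cycle-count sign.

+1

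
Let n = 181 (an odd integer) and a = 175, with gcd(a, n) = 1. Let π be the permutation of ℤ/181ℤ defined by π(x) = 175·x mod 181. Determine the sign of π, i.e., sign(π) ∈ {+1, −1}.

Trace 1: π^k(1) = [1, 175, 36, 146, 29, 7, 139] for k=0..6.
Decompose π into cycles: lengths [60, 60, 60, 1] (4 cycles, including the fixed point 0).
181 − 4 = 177 transpositions; sign(π) = (−1)^177 = -1.
(175|181)_J = -1 (Zolotarev's lemma cross-check).

-1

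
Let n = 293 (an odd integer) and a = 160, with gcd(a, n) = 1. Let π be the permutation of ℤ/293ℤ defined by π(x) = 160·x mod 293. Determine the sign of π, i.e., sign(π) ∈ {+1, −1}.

+1

Trace 35: π^k(35) = [35, 33, 6, 81, 68, 39, 87] for k=0..6.
3 cycles of lengths [146, 146, 1].
Σ(ℓ_i−1) = 293−3 = 290; sign = (−1)^290 = +1.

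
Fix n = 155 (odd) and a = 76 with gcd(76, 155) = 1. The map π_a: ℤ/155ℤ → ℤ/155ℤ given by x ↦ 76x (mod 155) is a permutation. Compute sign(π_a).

Start at x=1: 1 → 76 → 41 → 16 → 131 → 36 → 101 → … (one orbit).
The orbit structure of x ↦ 76x mod 155: 15 orbits of sizes [15, 15, 15, 15, 15, 15, 15, 15, 15, 15, 1, 1, 1, 1, 1].
n − c = 155 − 15 = 140; sign = (−1)^140 = +1.
Check: (76/155) = +1 by Zolotarev.

+1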